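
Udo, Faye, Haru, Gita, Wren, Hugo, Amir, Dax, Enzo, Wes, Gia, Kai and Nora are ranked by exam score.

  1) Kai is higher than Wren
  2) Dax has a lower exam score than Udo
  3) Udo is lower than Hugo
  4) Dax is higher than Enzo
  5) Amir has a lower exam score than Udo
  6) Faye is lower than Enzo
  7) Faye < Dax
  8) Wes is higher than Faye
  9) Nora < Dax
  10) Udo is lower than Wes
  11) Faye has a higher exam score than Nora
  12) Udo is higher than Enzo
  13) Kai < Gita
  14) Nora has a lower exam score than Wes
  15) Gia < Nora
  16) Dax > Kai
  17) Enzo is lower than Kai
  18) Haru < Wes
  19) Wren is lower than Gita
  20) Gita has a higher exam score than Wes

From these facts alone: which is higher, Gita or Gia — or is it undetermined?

Chaining the given relations: Gia < Nora < Faye < Enzo < Kai < Dax < Udo < Wes < Gita.
So Gita is higher.

Gita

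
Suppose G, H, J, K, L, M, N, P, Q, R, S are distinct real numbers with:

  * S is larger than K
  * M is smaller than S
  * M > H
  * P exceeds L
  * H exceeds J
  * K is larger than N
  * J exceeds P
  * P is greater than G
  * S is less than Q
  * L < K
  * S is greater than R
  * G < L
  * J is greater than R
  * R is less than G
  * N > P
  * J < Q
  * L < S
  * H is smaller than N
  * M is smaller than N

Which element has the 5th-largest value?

M

The consecutive relations fix a unique order: R < G < L < P < J < H < M < N < K < S < Q.
Counting 5 from the largest end gives M.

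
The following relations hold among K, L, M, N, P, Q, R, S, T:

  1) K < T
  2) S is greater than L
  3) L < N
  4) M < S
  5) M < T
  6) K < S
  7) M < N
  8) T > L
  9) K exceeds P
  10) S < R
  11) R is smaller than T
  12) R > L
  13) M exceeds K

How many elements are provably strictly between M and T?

2

The relations place M below T. An element lies strictly between them when it is forced above M and also forced below T.
Above M: {S, R, N}. Below T: {L, P, K, S, R}.
Intersection: {S, R} — 2.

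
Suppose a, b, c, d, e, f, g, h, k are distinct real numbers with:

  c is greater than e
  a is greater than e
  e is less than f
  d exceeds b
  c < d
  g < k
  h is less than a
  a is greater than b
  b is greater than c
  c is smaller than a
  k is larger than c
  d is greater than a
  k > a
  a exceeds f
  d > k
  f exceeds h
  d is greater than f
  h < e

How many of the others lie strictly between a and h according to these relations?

Chaining upward from h reaches: e, c, f, b, k, d.
Chaining downward from a reaches: e, c, f, b.
Strictly between h and a are those in both lists: e, c, f, b — 4 elements.

4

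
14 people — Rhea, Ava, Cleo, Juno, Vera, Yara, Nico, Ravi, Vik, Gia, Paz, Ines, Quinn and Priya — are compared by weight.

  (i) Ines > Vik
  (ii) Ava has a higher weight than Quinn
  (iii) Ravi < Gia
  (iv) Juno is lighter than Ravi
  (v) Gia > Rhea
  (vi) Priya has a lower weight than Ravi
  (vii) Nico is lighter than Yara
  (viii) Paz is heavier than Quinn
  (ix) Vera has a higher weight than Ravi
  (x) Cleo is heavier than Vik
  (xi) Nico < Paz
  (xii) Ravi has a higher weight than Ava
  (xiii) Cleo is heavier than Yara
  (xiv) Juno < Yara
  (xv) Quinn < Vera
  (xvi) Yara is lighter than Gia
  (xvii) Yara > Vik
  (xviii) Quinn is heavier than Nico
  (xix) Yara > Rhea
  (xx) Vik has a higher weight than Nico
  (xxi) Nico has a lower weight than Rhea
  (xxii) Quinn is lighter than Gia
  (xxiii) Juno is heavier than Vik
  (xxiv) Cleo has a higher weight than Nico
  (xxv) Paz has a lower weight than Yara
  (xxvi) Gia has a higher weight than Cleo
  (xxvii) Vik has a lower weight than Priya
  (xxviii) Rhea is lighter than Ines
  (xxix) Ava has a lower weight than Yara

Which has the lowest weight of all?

Nico

Chaining upward from Nico: directly above it, Rhea, Vik, Quinn, Paz, Yara, Cleo; then Priya, Ava, Juno, Ines, Gia, Vera; then Ravi.
That covers every other element, and nothing is given below Nico, so Nico is the lowest weight.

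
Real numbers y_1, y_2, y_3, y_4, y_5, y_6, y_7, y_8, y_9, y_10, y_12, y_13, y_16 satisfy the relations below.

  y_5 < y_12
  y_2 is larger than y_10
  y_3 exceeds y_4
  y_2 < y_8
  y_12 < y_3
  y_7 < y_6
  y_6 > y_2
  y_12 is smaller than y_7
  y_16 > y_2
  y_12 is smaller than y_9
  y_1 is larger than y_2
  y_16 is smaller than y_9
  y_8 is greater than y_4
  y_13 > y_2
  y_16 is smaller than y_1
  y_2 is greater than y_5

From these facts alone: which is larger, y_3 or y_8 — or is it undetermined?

Following every chain through y_3: below y_3 we get y_5, y_4, y_12.
y_8 is not reached, and no chain runs the other way from y_8 to y_3.
So the given relations leave the order of y_3 and y_8 undetermined.

undetermined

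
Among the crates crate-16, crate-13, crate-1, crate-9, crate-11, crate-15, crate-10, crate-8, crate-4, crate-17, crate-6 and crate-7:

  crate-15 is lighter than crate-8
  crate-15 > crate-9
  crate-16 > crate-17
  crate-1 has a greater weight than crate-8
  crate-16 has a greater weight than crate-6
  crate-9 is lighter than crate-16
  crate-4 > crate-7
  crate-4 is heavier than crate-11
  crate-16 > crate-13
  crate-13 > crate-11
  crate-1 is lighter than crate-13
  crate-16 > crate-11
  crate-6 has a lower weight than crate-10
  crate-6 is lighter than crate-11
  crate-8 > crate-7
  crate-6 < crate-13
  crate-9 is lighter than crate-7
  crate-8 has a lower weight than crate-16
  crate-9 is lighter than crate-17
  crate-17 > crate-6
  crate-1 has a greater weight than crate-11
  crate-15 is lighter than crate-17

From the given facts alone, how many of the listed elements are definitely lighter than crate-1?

Directly below crate-1: crate-11, crate-8.
One step further: crate-6, crate-7, crate-15 (5 so far).
One step further: crate-9 (6 so far).
No other element is forced below crate-1 by the given relations, so the count is 6.

6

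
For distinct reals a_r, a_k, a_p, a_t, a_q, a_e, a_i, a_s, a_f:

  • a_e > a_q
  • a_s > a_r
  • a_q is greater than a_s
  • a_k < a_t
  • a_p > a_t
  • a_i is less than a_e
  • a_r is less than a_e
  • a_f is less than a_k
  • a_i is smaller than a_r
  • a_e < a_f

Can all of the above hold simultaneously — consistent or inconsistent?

Every relation is compatible with a_i < a_r < a_s < a_q < a_e < a_f < a_k < a_t < a_p; the set is consistent.

consistent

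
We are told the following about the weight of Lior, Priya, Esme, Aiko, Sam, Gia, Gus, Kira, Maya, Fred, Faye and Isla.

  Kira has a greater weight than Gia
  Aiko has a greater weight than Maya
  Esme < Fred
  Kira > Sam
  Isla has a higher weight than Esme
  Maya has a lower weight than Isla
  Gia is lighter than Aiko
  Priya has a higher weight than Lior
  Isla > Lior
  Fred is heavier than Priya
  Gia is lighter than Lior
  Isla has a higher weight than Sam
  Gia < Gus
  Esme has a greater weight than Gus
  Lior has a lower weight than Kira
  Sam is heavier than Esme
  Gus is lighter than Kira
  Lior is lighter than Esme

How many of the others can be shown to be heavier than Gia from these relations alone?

Directly above Gia: Gus, Lior, Aiko, Kira.
One step further: Esme, Priya, Isla (7 so far).
One step further: Sam, Fred (9 so far).
Nothing else is reachable above Gia; 9 in all.

9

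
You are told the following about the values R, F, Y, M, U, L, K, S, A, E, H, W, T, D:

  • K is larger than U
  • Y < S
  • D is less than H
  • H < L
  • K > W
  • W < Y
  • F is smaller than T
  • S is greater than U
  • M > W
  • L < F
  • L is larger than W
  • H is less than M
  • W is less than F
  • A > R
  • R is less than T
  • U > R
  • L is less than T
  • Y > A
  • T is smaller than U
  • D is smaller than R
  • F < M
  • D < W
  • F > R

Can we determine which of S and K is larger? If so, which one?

Following every chain through K: below K we get D, W, R, H, L, F, T, U.
S is not reached, and no chain runs the other way from S to K.
So the given relations leave the order of K and S undetermined.

undetermined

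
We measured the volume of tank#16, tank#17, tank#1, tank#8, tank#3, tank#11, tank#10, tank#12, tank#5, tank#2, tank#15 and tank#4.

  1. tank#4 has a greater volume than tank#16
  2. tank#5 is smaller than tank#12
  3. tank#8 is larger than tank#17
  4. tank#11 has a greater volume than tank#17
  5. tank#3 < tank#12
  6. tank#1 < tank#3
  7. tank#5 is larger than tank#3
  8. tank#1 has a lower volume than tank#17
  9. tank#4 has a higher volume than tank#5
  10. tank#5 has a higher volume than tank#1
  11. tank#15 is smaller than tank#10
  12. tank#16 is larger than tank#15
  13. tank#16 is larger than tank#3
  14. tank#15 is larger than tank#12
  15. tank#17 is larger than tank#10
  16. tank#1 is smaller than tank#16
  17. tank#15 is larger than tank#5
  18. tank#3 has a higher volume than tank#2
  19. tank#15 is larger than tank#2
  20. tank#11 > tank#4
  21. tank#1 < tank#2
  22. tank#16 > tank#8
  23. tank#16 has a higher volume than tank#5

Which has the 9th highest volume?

tank#5

The consecutive relations fix a unique order: tank#1 < tank#2 < tank#3 < tank#5 < tank#12 < tank#15 < tank#10 < tank#17 < tank#8 < tank#16 < tank#4 < tank#11.
Counting 9 from the largest end gives tank#5.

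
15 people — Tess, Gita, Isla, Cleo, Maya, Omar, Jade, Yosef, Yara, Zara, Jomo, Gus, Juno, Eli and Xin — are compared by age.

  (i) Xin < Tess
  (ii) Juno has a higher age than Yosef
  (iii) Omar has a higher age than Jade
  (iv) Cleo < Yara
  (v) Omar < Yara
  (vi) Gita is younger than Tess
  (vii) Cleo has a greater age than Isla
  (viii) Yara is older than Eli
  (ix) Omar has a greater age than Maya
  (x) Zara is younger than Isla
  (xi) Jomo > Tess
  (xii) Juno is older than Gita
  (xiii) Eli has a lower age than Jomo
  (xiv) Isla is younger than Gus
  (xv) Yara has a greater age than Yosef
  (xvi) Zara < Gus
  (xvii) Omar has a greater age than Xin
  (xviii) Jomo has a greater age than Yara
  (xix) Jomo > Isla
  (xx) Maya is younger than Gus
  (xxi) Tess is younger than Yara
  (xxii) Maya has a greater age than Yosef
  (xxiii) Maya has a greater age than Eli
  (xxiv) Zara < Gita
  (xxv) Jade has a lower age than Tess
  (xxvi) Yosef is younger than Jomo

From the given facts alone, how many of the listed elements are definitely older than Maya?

The elements the relations force above Maya are Gus, Omar, Yara, Jomo — no chain reaches any other.
That is 4.

4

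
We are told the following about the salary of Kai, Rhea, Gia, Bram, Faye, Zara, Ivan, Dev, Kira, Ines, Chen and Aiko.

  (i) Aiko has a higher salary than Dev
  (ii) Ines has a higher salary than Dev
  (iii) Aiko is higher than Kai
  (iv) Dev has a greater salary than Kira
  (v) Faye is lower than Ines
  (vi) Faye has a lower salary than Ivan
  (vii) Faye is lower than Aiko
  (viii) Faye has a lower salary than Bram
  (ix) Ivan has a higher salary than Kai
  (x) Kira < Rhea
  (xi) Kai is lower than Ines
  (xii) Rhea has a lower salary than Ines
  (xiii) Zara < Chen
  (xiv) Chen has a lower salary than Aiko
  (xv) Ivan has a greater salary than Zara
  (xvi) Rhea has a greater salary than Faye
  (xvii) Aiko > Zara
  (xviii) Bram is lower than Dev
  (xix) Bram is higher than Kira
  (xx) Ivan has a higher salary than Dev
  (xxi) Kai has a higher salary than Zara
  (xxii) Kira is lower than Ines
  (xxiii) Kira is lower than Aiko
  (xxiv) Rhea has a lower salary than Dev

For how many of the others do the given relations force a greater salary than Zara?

5

From Zara the given relations immediately reach Chen, Kai, Aiko, Ivan.
From those, Ines — 5 in total.
Nothing else is reachable above Zara; 5 in all.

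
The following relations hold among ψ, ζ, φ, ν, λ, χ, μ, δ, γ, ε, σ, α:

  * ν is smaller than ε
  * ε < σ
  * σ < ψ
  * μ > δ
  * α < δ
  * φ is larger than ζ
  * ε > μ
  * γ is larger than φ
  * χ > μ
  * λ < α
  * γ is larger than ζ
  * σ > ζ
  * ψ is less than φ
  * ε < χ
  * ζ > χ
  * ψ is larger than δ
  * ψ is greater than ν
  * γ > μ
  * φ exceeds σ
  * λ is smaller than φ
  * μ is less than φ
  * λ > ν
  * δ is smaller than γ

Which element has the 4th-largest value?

σ

The consecutive relations fix a unique order: ν < λ < α < δ < μ < ε < χ < ζ < σ < ψ < φ < γ.
The 4th largest is σ.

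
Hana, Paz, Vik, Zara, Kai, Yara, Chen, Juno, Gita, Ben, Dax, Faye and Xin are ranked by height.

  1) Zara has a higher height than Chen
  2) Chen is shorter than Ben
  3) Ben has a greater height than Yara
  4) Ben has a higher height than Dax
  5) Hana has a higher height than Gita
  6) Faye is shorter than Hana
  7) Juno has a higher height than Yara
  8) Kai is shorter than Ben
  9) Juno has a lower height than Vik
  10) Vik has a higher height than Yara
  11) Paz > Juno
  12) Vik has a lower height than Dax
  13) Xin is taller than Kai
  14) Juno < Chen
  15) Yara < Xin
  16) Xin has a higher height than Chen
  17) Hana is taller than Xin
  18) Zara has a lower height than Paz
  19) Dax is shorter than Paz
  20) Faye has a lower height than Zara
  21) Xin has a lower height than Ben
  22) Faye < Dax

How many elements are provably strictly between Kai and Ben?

Chaining upward from Kai reaches: Xin, Hana.
Chaining downward from Ben reaches: Yara, Juno, Faye, Chen, Vik, Dax, Xin.
Strictly between Kai and Ben are those in both lists: Xin — 1 element.

1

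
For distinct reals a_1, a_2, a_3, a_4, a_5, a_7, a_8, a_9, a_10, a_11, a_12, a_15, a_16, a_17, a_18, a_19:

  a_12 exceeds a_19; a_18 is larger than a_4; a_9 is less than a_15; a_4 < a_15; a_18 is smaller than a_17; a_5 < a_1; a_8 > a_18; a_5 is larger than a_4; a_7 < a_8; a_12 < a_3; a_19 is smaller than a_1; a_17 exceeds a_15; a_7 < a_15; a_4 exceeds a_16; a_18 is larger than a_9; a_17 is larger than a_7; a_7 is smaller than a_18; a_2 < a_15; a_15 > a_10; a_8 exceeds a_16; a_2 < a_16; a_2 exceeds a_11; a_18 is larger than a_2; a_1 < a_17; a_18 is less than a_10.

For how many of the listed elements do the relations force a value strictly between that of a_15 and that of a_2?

4

Chaining upward from a_2 reaches: a_16, a_4, a_18, a_8, a_10, a_5, a_1, a_17.
Chaining downward from a_15 reaches: a_7, a_11, a_16, a_4, a_9, a_18, a_10.
Strictly between a_2 and a_15 are those in both lists: a_16, a_4, a_18, a_10 — 4 elements.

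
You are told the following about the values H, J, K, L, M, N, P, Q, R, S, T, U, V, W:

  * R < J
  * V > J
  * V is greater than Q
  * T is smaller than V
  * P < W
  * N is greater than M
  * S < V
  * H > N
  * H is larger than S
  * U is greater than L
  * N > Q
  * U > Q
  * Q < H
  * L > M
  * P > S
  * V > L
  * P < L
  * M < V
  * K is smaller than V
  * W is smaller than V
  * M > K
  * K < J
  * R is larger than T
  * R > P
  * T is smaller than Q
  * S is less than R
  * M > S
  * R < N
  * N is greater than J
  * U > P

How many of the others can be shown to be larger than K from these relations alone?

Directly above K: M, J, V.
One step further: L, N (5 so far).
One step further: U, H (7 so far).
Nothing else is reachable above K; 7 in all.

7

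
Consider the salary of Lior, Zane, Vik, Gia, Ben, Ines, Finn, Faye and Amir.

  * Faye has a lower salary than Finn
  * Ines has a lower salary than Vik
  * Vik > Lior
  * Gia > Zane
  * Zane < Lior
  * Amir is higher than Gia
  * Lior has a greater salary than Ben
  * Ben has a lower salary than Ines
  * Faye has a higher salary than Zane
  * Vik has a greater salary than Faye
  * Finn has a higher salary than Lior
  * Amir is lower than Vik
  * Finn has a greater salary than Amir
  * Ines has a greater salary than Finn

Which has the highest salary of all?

Vik

Zane is not greatest since Zane < Gia; Gia is not greatest since Gia < Amir; Ben is not greatest since Ben < Ines; Faye is not greatest since Faye < Vik; Amir is not greatest since Amir < Finn; Lior is not greatest since Lior < Vik; Finn is not greatest since Finn < Ines; Ines is not greatest since Ines < Vik.
Only Vik has nothing above it, so Vik is the highest salary.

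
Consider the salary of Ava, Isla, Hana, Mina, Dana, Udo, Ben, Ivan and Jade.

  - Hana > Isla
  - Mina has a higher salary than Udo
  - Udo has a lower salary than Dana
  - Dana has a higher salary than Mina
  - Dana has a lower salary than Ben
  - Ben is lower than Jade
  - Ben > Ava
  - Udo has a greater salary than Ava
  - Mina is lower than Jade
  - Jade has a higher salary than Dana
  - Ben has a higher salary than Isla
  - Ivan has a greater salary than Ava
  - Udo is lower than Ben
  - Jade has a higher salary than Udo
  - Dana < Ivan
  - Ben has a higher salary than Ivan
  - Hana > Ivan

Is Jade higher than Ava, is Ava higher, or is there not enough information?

Jade

Ava < Udo < Mina < Dana < Ivan < Ben < Jade, by transitivity through Udo, Mina, Dana, Ivan, Ben.
So Jade is higher.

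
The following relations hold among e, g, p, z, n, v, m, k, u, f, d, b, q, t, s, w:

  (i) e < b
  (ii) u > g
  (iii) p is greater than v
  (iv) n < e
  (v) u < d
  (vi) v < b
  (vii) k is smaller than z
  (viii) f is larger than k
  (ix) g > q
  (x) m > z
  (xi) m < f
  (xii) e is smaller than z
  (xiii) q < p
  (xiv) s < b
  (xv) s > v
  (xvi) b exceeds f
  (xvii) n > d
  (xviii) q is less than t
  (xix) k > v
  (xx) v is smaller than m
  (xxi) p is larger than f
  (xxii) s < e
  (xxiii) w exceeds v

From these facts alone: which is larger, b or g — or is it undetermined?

b

g < u and u < d give g < d.
With d < n: g < u < d < n.
Then n < e extends the chain to e.
Then e < z extends the chain to z.
With z < m: g < u < d < n < e < z < m.
Then m < f extends the chain to f.
With f < b: g < u < d < n < e < z < m < f < b.
So b is larger.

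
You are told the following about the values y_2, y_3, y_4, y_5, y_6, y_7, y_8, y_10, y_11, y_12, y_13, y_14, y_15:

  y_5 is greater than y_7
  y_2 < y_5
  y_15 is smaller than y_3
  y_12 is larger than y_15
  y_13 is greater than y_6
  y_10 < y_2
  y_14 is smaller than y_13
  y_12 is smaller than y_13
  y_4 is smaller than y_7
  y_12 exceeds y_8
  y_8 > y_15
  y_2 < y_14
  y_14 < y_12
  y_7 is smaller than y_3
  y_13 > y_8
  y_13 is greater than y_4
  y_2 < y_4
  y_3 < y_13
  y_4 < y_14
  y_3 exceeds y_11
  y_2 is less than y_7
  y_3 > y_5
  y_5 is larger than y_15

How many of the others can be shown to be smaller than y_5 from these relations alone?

The elements the relations force below y_5 are y_10, y_2, y_15, y_4, y_7 — no chain reaches any other.
That is 5.

5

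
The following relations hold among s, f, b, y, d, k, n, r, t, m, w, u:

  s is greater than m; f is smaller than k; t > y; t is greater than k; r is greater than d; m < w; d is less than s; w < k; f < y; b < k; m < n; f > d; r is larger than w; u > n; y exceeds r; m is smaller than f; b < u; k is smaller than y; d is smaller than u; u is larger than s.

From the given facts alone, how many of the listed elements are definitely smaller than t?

From t the given relations immediately reach k, y.
From those, f, w, b, r — 6 in total.
From those, d, m — 8 in total.
Nothing else is reachable below t; 8 in all.

8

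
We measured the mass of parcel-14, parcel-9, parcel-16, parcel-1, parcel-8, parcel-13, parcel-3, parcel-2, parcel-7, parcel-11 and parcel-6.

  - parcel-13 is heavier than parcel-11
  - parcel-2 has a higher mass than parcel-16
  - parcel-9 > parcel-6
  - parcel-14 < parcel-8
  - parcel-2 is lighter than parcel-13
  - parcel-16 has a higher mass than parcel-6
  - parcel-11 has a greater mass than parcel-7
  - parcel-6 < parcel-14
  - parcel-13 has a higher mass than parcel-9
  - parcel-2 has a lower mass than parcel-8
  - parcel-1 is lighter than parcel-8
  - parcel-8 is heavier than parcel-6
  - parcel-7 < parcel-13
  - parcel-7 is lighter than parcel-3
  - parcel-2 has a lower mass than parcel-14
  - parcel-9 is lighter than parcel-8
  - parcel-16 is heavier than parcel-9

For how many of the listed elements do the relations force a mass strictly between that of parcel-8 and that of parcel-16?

2

Chaining upward from parcel-16 reaches: parcel-2, parcel-14, parcel-13.
Chaining downward from parcel-8 reaches: parcel-1, parcel-6, parcel-9, parcel-2, parcel-14.
Strictly between parcel-16 and parcel-8 are those in both lists: parcel-2, parcel-14 — 2 elements.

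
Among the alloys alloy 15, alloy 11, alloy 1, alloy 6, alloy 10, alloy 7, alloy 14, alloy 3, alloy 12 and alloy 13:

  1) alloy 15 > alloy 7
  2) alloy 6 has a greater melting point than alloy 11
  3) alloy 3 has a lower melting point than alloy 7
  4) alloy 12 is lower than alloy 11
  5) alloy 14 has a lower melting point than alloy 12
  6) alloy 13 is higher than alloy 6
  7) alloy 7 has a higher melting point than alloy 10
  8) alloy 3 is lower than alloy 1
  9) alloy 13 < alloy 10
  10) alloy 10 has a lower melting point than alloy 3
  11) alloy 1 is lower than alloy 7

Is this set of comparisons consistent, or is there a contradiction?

consistent

The single ordering alloy 14 < alloy 12 < alloy 11 < alloy 6 < alloy 13 < alloy 10 < alloy 3 < alloy 1 < alloy 7 < alloy 15 satisfies every listed relation, so no contradiction arises.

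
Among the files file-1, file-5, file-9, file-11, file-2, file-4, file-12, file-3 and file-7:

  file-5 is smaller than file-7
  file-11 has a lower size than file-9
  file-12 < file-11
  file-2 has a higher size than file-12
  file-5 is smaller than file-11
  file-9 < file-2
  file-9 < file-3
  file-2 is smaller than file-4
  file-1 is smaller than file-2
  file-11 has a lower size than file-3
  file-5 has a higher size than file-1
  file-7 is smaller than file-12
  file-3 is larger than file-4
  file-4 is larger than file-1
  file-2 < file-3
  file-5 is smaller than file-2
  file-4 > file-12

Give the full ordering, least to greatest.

Each adjacent pair is fixed by a given relation: file-1 < file-5; file-5 < file-7; file-7 < file-12; file-12 < file-11; file-11 < file-9; file-9 < file-2; file-2 < file-4; file-4 < file-3. Chaining them end to end gives the full order.

file-1 < file-5 < file-7 < file-12 < file-11 < file-9 < file-2 < file-4 < file-3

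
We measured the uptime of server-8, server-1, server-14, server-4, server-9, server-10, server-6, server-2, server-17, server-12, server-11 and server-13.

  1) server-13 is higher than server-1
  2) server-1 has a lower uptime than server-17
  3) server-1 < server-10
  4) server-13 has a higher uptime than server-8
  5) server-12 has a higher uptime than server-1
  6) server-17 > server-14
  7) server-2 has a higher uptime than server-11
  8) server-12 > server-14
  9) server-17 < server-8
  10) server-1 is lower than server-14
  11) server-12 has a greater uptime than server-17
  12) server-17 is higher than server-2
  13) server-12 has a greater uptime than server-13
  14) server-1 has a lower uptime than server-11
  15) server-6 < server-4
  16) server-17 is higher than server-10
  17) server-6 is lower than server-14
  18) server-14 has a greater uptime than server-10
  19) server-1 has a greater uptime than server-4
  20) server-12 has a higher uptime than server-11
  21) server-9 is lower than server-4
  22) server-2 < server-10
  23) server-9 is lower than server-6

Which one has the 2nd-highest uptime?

server-13

Chaining the given pairs: server-9 < server-6 < server-4 < server-1 < server-11 < server-2 < server-10 < server-14 < server-17 < server-8 < server-13 < server-12.
Counting 2 from the largest end gives server-13.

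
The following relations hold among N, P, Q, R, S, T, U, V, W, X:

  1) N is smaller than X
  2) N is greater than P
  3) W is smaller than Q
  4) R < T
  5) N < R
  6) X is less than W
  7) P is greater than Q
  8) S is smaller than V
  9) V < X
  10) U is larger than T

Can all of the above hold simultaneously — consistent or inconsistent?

We have N < X stated directly, yet also X < W < Q < P < N by chaining the others — so X < N. Contradiction.

inconsistent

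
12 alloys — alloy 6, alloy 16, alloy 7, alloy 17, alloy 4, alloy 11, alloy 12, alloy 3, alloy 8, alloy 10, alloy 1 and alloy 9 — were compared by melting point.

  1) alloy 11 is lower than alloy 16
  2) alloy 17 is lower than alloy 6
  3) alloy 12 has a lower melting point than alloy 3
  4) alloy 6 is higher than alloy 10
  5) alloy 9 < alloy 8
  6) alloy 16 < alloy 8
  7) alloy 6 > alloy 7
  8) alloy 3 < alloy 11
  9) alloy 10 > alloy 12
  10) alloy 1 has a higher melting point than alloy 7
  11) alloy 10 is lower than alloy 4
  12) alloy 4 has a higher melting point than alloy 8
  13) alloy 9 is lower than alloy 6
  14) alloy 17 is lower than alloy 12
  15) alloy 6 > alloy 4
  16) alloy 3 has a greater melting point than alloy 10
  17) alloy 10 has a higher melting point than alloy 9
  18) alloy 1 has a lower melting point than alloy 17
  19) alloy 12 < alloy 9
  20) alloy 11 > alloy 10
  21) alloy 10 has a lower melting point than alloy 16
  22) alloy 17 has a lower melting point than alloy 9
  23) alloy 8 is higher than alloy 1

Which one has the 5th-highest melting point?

Piecing the relations together gives one ordering: alloy 7 < alloy 1 < alloy 17 < alloy 12 < alloy 9 < alloy 10 < alloy 3 < alloy 11 < alloy 16 < alloy 8 < alloy 4 < alloy 6.
Counting 5 from the largest end gives alloy 11.

alloy 11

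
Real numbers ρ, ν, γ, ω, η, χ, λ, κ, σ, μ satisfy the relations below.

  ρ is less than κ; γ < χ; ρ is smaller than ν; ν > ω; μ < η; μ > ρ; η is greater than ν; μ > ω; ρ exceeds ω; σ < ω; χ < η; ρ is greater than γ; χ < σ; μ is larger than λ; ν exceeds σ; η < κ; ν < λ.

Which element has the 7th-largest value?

Piecing the relations together gives one ordering: γ < χ < σ < ω < ρ < ν < λ < μ < η < κ.
The 7th largest is ω.

ω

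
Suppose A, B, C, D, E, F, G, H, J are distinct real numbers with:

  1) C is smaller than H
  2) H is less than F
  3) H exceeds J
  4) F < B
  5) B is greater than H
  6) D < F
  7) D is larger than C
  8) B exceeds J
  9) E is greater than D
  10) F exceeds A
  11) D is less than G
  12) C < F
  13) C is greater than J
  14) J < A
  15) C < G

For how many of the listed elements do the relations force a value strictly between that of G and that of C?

The relations place C below G. An element lies strictly between them when it is forced above C and also forced below G.
Above C: {H, D, F, E, B}. Below G: {J, D}.
Intersection: {D} — 1.

1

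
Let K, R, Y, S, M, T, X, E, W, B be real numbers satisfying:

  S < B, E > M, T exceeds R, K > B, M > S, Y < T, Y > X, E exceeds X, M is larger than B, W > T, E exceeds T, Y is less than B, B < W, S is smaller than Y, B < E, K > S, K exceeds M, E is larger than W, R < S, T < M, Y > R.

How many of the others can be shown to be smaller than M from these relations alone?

6

From M the given relations immediately reach S, B, T.
From those, R, Y — 5 in total.
From those, X — 6 in total.
Nothing else is reachable below M; 6 in all.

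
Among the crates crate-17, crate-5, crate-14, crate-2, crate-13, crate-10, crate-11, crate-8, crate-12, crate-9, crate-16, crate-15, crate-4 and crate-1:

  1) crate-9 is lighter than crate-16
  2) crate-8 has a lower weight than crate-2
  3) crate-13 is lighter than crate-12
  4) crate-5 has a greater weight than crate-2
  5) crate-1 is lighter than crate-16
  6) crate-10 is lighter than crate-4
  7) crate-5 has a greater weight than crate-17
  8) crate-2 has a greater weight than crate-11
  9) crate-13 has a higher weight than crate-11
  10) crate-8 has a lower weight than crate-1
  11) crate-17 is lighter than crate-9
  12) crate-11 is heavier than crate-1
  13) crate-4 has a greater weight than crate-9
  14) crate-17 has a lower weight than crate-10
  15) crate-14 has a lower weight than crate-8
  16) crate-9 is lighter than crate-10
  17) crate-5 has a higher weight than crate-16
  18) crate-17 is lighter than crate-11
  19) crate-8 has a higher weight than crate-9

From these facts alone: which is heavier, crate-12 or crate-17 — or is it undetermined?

crate-12

The relevant relations are crate-17 < crate-9; crate-9 < crate-8; crate-8 < crate-1; crate-1 < crate-11; crate-11 < crate-13; crate-13 < crate-12.
Together: crate-17 < crate-9 < crate-8 < crate-1 < crate-11 < crate-13 < crate-12.
So crate-12 is heavier.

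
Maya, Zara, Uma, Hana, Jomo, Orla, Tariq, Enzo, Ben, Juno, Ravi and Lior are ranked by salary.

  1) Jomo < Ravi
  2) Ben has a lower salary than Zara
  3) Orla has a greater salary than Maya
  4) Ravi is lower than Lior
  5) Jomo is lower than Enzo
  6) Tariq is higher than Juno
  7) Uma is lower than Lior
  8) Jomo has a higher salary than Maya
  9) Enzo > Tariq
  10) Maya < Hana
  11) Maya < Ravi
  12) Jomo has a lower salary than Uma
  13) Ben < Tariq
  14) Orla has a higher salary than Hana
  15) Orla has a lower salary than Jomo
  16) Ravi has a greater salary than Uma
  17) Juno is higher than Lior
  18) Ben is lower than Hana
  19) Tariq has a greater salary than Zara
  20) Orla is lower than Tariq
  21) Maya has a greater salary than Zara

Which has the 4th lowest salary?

Hana

Chaining the given pairs: Ben < Zara < Maya < Hana < Orla < Jomo < Uma < Ravi < Lior < Juno < Tariq < Enzo.
The 4th smallest is Hana.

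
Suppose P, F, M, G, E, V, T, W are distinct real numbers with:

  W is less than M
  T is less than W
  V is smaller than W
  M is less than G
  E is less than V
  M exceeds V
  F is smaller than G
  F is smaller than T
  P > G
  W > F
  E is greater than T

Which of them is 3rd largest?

Chaining the given pairs: F < T < E < V < W < M < G < P.
The 3rd largest is M.

M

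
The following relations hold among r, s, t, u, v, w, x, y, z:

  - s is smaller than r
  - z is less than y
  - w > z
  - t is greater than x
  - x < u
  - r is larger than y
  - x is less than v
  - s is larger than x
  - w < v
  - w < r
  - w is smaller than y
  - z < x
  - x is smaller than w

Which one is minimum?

x is not least since z < x; u is not least since x < u; w is not least since z < w; s is not least since x < s; t is not least since x < t; y is not least since z < y; r is not least since w < r; v is not least since w < v.
Only z has nothing below it, so z is the minimum.

z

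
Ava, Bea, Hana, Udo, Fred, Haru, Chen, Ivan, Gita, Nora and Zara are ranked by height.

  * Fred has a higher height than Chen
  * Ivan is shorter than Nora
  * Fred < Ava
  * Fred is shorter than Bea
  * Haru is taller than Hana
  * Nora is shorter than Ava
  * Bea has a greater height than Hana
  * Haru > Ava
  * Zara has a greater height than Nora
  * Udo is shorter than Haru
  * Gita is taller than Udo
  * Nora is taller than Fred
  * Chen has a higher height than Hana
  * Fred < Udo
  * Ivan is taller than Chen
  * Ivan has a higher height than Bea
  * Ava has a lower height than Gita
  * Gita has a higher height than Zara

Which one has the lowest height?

Hana

Chen is not least since Hana < Chen; Fred is not least since Chen < Fred; Bea is not least since Hana < Bea; Ivan is not least since Bea < Ivan; Nora is not least since Ivan < Nora; Ava is not least since Fred < Ava; Udo is not least since Fred < Udo; Haru is not least since Ava < Haru; Zara is not least since Nora < Zara; Gita is not least since Zara < Gita.
Only Hana has nothing below it, so Hana is the lowest height.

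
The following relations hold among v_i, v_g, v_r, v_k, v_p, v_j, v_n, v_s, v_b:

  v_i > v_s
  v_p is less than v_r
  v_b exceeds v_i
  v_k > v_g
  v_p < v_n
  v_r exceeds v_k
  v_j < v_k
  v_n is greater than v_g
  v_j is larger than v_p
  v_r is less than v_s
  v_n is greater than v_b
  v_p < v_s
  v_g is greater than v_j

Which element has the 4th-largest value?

v_s

Piecing the relations together gives one ordering: v_p < v_j < v_g < v_k < v_r < v_s < v_i < v_b < v_n.
Counting 4 from the largest end gives v_s.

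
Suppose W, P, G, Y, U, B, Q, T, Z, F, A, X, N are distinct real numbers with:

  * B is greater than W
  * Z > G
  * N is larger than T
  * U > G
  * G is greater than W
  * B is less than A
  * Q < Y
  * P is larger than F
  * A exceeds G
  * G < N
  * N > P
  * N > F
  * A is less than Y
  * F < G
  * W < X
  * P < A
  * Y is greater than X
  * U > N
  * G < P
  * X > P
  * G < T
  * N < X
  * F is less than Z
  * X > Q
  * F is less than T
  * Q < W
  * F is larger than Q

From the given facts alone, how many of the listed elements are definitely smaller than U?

7

Directly below U: G, N.
One step further: W, F, T, P (6 so far).
One step further: Q (7 so far).
Nothing else is reachable below U; 7 in all.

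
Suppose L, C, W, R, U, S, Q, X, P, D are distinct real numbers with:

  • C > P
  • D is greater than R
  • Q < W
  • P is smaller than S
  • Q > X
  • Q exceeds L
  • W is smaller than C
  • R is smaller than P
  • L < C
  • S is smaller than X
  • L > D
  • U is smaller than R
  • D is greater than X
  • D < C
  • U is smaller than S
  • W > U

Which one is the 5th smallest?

Chaining the given pairs: U < R < P < S < X < D < L < Q < W < C.
Counting 5 from the smallest end gives X.

X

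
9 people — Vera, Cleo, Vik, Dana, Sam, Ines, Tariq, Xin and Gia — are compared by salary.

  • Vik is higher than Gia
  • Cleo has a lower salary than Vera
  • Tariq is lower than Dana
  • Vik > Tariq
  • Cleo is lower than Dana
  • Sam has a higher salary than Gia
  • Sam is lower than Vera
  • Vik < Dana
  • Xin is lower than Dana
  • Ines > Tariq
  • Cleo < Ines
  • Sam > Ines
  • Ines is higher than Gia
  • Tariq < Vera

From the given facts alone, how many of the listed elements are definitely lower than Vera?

5

The elements the relations force below Vera are Cleo, Tariq, Gia, Ines, Sam — no chain reaches any other.
That is 5.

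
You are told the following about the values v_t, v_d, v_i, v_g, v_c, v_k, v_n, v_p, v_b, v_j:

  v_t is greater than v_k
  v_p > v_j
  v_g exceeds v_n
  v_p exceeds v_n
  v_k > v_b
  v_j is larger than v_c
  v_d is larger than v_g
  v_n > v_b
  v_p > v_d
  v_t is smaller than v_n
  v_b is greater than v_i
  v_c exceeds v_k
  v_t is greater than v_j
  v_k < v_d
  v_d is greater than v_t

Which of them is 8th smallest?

v_g

The consecutive relations fix a unique order: v_i < v_b < v_k < v_c < v_j < v_t < v_n < v_g < v_d < v_p.
The 8th smallest is v_g.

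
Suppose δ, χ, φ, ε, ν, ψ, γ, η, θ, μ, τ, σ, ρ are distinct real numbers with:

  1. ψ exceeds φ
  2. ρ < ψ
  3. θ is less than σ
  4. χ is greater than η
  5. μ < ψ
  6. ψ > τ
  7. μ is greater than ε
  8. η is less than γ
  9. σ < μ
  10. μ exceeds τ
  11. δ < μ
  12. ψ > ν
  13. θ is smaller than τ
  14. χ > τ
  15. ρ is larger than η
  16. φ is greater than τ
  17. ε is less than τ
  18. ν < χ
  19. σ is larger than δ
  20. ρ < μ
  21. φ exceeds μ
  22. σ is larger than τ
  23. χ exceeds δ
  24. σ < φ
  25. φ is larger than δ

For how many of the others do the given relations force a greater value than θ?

6

From θ the given relations immediately reach τ, σ.
From those, μ, φ, ψ, χ — 6 in total.
Nothing else is reachable above θ; 6 in all.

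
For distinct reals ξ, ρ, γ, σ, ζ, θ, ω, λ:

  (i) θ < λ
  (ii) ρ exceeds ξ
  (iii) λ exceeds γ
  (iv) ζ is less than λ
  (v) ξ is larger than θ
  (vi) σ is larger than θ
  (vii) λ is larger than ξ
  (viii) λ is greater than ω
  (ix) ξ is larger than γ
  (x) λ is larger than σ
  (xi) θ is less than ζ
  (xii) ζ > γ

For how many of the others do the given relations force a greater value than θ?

5

Directly above θ: σ, ξ, ζ, λ.
One step further: ρ (5 so far).
No other element is forced above θ by the given relations, so the count is 5.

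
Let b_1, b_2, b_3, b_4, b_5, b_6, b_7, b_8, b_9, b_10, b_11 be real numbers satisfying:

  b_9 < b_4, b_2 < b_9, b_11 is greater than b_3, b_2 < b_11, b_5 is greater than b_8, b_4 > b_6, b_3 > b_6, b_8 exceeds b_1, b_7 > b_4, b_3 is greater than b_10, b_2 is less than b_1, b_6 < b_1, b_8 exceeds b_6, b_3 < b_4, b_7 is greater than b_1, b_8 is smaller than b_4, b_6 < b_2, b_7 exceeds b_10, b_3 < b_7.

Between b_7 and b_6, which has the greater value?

Link the given pairs in sequence: b_6 < b_2; b_2 < b_1; b_1 < b_8; b_8 < b_4; b_4 < b_7.
Chaining these gives b_6 < b_2 < b_1 < b_8 < b_4 < b_7.
So b_6 < b_7; b_7 is the larger of the two.

b_7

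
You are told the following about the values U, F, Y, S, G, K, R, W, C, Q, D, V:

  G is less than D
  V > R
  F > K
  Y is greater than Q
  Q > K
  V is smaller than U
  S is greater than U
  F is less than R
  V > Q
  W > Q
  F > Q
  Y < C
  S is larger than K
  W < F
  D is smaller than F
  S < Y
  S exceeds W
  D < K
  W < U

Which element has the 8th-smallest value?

Chaining the given pairs: G < D < K < Q < W < F < R < V < U < S < Y < C.
The 8th smallest is V.

V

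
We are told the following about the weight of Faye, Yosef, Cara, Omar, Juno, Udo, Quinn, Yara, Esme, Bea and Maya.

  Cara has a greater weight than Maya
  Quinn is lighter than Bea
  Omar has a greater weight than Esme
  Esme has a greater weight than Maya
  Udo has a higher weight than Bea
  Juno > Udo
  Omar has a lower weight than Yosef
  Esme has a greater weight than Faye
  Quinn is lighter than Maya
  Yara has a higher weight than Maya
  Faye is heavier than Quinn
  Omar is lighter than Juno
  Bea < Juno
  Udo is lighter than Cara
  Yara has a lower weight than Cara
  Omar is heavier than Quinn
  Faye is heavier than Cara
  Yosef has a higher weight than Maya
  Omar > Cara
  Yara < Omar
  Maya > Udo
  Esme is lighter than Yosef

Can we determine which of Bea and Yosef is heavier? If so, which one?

Yosef

Bea < Udo < Maya < Yara < Cara < Faye < Esme < Omar < Yosef, by transitivity through Udo, Maya, Yara, Cara, Faye, Esme, Omar.
So Yosef is heavier.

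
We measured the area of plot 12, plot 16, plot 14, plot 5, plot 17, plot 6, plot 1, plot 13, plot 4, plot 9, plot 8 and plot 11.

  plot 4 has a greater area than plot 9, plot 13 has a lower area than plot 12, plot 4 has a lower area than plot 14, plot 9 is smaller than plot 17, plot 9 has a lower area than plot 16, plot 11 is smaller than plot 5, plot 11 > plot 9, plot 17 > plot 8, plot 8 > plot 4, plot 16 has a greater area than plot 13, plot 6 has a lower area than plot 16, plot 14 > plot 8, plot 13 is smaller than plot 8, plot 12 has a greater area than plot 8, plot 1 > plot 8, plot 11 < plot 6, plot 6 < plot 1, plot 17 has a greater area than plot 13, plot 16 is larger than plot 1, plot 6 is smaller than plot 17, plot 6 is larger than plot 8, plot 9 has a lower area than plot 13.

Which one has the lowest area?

Chaining upward from plot 9: directly above it, plot 13, plot 11, plot 4, plot 17, plot 16; then plot 8, plot 6, plot 12, plot 5, plot 14; then plot 1.
That covers every other element, and nothing is given below plot 9, so plot 9 is the lowest area.

plot 9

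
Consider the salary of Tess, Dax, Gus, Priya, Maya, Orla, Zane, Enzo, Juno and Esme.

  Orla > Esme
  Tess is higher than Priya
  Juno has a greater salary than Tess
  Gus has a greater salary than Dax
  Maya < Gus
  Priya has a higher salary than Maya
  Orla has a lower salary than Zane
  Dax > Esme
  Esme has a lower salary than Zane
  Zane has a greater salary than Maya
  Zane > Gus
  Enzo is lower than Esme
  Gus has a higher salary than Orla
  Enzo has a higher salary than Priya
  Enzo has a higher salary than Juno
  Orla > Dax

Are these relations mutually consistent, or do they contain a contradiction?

Every relation is compatible with Maya < Priya < Tess < Juno < Enzo < Esme < Dax < Orla < Gus < Zane; the set is consistent.

consistent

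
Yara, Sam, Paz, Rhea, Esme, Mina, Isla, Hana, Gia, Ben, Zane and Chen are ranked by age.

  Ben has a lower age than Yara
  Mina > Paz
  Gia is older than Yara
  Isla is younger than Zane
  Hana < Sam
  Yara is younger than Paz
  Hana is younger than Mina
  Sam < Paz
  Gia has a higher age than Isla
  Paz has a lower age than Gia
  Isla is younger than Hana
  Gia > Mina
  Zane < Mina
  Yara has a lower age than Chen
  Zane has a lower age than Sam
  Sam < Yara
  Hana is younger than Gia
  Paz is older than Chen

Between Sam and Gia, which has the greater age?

The relevant relations are Sam < Yara; Yara < Chen; Chen < Paz; Paz < Mina; Mina < Gia.
Together: Sam < Yara < Chen < Paz < Mina < Gia.
So Sam < Gia; Gia is the older of the two.

Gia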